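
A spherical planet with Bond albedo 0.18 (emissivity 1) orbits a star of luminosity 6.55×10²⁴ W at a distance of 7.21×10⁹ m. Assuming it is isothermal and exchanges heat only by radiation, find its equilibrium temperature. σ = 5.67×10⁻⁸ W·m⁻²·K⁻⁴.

T ≈ 436 K

First find the stellar flux at distance d: S = L/(4πd²) = 6.55×10²⁴/(4π·(7.21×10⁹)²) = 10030 W/m².
For an isothermal sphere, absorbed (1−a)S·πr² = emitted σ·4πr²·T⁴, so T⁴ = (1−a)S/(4σ).
T⁴ = 0.820·10030/(4·5.67×10⁻⁸) = 3.625×10¹⁰ K⁴.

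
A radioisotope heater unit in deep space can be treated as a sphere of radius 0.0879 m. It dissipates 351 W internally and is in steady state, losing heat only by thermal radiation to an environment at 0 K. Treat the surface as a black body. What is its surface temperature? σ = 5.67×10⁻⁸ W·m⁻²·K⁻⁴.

T ≈ 502 K

Steady state: internal power = radiated power, P = εσA T⁴.
Radiating area A = 4πr² = 0.09709 m².
T⁴ = P/(εσA) = 351/(1.0·5.67×10⁻⁸·0.09709) = 6.376×10¹⁰ K⁴.
T = (6.376×10¹⁰)^(1/4).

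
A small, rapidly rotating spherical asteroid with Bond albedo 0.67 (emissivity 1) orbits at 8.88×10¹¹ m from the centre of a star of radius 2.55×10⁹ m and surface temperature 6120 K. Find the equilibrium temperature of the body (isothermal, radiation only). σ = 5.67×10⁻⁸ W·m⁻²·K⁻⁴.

The star's surface emits σT_*⁴; at distance d the flux is S = σT_*⁴(R_*/d)².
S = 5.67×10⁻⁸·(6120)⁴·(2.55×10⁹/8.88×10¹¹)² = 655.9 W/m².
For an isothermal sphere T⁴ = (1−a)S/(4σ) = 9.544×10⁸ K⁴.

T ≈ 176 K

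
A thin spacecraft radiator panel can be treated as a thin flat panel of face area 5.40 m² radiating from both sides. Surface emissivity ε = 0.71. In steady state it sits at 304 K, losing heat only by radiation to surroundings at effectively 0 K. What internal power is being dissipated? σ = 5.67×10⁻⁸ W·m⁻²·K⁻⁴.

Steady state: P = εσA T⁴.
A = 2·5.40 = 10.80 m²; T⁴ = (304)⁴ = 8.541×10⁹ K⁴.
P = 0.71 × 5.67×10⁻⁸ × 10.80 × 8.541×10⁹.

P ≈ 3710 W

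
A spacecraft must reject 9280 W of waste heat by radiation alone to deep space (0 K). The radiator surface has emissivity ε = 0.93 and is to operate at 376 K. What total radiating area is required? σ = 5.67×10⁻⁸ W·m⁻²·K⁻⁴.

P = εσA T⁴ ⇒ A = P/(εσT⁴).
T⁴ = 1.999×10¹⁰ K⁴.
A = 9280/(0.93 × 5.67×10⁻⁸ × 1.999×10¹⁰).

A ≈ 8.81 m²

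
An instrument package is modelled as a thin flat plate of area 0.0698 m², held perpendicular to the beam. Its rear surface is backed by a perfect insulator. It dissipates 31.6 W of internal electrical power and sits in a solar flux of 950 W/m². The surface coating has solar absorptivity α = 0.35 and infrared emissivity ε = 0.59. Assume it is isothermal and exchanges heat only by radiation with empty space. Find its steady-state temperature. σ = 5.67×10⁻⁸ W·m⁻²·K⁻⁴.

T ≈ 391 K

At steady state, absorbed solar power + internal power = radiated power.
Absorbed: α·S·A_cross = 0.35·950·0.06980 = 23.21 W (cross-section A).
Total input = 23.21 + 31.6 = 54.81 W.
Radiated: εσ·A_surf·T⁴ with A_surf = A = 0.06980 m².
T⁴ = 54.81/(0.59·5.67×10⁻⁸·0.06980) = 2.347×10¹⁰ K⁴.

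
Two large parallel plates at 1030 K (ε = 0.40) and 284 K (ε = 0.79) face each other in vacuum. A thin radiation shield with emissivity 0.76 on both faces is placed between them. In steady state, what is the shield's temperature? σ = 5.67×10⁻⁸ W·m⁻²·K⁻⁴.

In steady state the net flux on the hot side equals that on the cold side.
σ(T₁⁴−T_s⁴)/D₁ = σ(T_s⁴−T₂⁴)/D₂, with D₁ = 1/ε₁+1/ε_s−1 = 2.816, D₂ = 1/ε_s+1/ε₂−1 = 1.582.
Solve for T_s⁴: T_s⁴ = (D₂·T₁⁴ + D₁·T₂⁴)/(D₁+D₂) = 4.090×10¹¹ K⁴.

T_s ≈ 800 K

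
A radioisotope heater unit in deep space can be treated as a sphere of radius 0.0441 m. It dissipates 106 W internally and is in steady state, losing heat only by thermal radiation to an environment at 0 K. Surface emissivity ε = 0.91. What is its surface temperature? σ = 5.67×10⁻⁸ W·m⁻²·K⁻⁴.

Steady state: internal power = radiated power, P = εσA T⁴.
Radiating area A = 4πr² = 0.02444 m².
T⁴ = P/(εσA) = 106/(0.91·5.67×10⁻⁸·0.02444) = 8.406×10¹⁰ K⁴.
T = (8.406×10¹⁰)^(1/4).

T ≈ 538 K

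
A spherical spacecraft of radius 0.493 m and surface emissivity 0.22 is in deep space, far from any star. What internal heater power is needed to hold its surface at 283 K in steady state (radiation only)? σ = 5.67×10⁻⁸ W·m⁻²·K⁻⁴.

P ≈ 244 W

P = εσ·4πr²·T⁴.
4πr² = 3.054 m²; T⁴ = 6.414×10⁹ K⁴.
P = 0.22·5.67×10⁻⁸·3.054·6.414×10⁹.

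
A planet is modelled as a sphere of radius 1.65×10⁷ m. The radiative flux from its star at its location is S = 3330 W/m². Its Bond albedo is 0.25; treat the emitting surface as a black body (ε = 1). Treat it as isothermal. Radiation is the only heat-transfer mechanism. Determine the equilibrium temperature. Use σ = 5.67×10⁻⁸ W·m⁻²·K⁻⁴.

At equilibrium, absorbed power = emitted power.
Absorbing cross-section = πr² = 8.553×10¹⁴ m²; emitting surface = 4πr² = 3.421×10¹⁵ m² (ratio 4).
(1−a)S·A_cross = εσ·A_surf·T⁴  ⇒  T⁴ = (1−a)S/(4σ).
T⁴ = 0.750·3330/(4·5.67×10⁻⁸) = 1.101×10¹⁰ K⁴.
T = (1.101×10¹⁰)^(1/4).

T ≈ 324 K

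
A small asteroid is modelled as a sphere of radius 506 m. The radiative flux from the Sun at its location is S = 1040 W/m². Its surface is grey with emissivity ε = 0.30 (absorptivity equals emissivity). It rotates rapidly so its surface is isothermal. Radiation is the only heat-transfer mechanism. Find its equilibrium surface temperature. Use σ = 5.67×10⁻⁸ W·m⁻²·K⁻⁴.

At equilibrium, absorbed power = emitted power.
Absorbing cross-section = πr² = 8.044×10⁵ m²; emitting surface = 4πr² = 3.217×10⁶ m² (ratio 4).
εS·A_cross = εσ·A_surf·T⁴  ⇒  T⁴ = S/(4σ)   (ε cancels).
T⁴ = 1040/(4·5.67×10⁻⁸) = 4.586×10⁹ K⁴.
T = (4.586×10⁹)^(1/4).

T ≈ 260 K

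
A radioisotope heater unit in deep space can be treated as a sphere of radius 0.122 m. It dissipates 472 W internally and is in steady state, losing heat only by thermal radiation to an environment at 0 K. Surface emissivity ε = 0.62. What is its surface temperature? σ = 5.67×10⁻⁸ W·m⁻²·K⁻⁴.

T ≈ 518 K

Steady state: internal power = radiated power, P = εσA T⁴.
Radiating area A = 4πr² = 0.1870 m².
T⁴ = P/(εσA) = 472/(0.62·5.67×10⁻⁸·0.1870) = 7.179×10¹⁰ K⁴.
T = (7.179×10¹⁰)^(1/4).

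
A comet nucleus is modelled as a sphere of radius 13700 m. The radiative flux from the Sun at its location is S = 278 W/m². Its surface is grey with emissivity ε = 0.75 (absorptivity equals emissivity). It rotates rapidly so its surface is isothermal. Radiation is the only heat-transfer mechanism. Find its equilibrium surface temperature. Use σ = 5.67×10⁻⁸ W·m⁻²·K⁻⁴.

T ≈ 187 K

At equilibrium, absorbed power = emitted power.
Absorbing cross-section = πr² = 5.896×10⁸ m²; emitting surface = 4πr² = 2.359×10⁹ m² (ratio 4).
εS·A_cross = εσ·A_surf·T⁴  ⇒  T⁴ = S/(4σ)   (ε cancels).
T⁴ = 278/(4·5.67×10⁻⁸) = 1.226×10⁹ K⁴.
T = (1.226×10⁹)^(1/4).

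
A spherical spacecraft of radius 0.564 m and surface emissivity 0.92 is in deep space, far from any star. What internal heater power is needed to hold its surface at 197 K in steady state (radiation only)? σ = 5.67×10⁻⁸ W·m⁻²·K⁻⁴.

P = εσ·4πr²·T⁴.
4πr² = 3.997 m²; T⁴ = 1.506×10⁹ K⁴.
P = 0.92·5.67×10⁻⁸·3.997·1.506×10⁹.

P ≈ 314 W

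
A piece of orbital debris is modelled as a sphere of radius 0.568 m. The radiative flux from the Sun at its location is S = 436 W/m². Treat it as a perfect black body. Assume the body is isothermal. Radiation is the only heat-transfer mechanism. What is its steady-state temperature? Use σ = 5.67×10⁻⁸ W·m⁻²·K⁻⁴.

At equilibrium, absorbed power = emitted power.
Absorbing cross-section = πr² = 1.014 m²; emitting surface = 4πr² = 4.054 m² (ratio 4).
S·A_cross = εσ·A_surf·T⁴  ⇒  T⁴ = S/(4σ).
T⁴ = 1.00·436/(4·5.67×10⁻⁸) = 1.922×10⁹ K⁴.
T = (1.922×10⁹)^(1/4).

T ≈ 209 K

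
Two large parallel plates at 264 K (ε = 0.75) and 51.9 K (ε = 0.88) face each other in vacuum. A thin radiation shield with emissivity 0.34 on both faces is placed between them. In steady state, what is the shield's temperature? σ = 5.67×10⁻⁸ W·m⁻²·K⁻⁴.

T_s ≈ 220 K

In steady state the net flux on the hot side equals that on the cold side.
σ(T₁⁴−T_s⁴)/D₁ = σ(T_s⁴−T₂⁴)/D₂, with D₁ = 1/ε₁+1/ε_s−1 = 3.275, D₂ = 1/ε_s+1/ε₂−1 = 3.078.
Solve for T_s⁴: T_s⁴ = (D₂·T₁⁴ + D₁·T₂⁴)/(D₁+D₂) = 2.357×10⁹ K⁴.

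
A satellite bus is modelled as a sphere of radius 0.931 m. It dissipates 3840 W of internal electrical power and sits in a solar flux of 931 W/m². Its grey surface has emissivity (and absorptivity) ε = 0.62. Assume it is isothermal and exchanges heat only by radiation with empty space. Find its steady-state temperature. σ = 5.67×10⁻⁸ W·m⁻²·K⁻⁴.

At steady state, absorbed solar power + internal power = radiated power.
Absorbed: α·S·A_cross = 0.62·931·2.723 = 1572 W (cross-section πr²).
Total input = 1572 + 3840 = 5412 W.
Radiated: εσ·A_surf·T⁴ with A_surf = 4πr² = 10.89 m².
T⁴ = 5412/(0.62·5.67×10⁻⁸·10.89) = 1.413×10¹⁰ K⁴.

T ≈ 345 K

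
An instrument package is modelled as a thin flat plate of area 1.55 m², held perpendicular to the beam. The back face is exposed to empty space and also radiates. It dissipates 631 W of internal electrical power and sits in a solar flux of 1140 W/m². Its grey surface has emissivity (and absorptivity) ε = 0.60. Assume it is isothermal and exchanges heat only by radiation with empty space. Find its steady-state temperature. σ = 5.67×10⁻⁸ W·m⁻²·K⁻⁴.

T ≈ 356 K

At steady state, absorbed solar power + internal power = radiated power.
Absorbed: α·S·A_cross = 0.60·1140·1.550 = 1060 W (cross-section A).
Total input = 1060 + 631 = 1691 W.
Radiated: εσ·A_surf·T⁴ with A_surf = 2A = 3.100 m².
T⁴ = 1691/(0.60·5.67×10⁻⁸·3.100) = 1.604×10¹⁰ K⁴.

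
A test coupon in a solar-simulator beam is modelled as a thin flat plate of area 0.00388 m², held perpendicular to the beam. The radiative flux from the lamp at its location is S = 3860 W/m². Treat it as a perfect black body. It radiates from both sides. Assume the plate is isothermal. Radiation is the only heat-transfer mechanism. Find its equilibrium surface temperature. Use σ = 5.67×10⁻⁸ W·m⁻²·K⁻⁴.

At equilibrium, absorbed power = emitted power.
Absorbing cross-section = A = 0.003880 m²; emitting surface = 2A = 0.007760 m² (ratio 2).
S·A_cross = εσ·A_surf·T⁴  ⇒  T⁴ = S/(2σ).
T⁴ = 1.00·3860/(2·5.67×10⁻⁸) = 3.404×10¹⁰ K⁴.
T = (3.404×10¹⁰)^(1/4).

T ≈ 430 K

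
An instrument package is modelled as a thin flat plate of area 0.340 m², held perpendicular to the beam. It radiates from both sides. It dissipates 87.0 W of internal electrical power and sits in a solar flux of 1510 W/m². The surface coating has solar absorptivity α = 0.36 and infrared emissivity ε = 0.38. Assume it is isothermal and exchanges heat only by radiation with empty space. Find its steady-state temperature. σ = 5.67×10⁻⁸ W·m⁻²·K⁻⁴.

T ≈ 369 K

At steady state, absorbed solar power + internal power = radiated power.
Absorbed: α·S·A_cross = 0.36·1510·0.3400 = 184.8 W (cross-section A).
Total input = 184.8 + 87.0 = 271.8 W.
Radiated: εσ·A_surf·T⁴ with A_surf = 2A = 0.6800 m².
T⁴ = 271.8/(0.38·5.67×10⁻⁸·0.6800) = 1.855×10¹⁰ K⁴.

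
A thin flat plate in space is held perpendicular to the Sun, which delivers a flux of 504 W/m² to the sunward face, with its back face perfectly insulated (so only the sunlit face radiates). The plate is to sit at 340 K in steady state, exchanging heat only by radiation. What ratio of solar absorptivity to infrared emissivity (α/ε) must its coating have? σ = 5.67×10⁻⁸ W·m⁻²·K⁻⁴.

Balance: αS·A = εσ·1A·T⁴ ⇒ α/ε = σT⁴/S.
α/ε = 5.67×10⁻⁸·(340)⁴/504 = 5.67×10⁻⁸·1.336×10¹⁰/504.

α/ε ≈ 1.50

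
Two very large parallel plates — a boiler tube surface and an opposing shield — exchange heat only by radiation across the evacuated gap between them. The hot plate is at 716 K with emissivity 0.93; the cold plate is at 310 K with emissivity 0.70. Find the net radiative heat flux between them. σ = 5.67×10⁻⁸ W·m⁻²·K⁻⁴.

q ≈ 9560 W/m²

For two infinite grey parallel plates, q = σ(T₁⁴ − T₂⁴)/(1/ε₁ + 1/ε₂ − 1).
T₁⁴ − T₂⁴ = 2.628×10¹¹ − 9.235×10⁹ = 2.536×10¹¹ K⁴.
1/ε₁ + 1/ε₂ − 1 = 1.075 + 1.429 − 1 = 1.504.
q = 5.67×10⁻⁸ × 2.536×10¹¹ / 1.504.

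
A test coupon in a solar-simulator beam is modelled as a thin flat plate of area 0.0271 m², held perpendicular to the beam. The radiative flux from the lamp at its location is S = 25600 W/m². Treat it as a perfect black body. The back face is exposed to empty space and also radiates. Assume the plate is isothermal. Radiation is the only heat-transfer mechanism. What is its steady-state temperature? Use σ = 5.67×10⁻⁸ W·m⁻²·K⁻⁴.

At equilibrium, absorbed power = emitted power.
Absorbing cross-section = A = 0.02710 m²; emitting surface = 2A = 0.05420 m² (ratio 2).
S·A_cross = εσ·A_surf·T⁴  ⇒  T⁴ = S/(2σ).
T⁴ = 1.00·25600/(2·5.67×10⁻⁸) = 2.257×10¹¹ K⁴.
T = (2.257×10¹¹)^(1/4).

T ≈ 689 K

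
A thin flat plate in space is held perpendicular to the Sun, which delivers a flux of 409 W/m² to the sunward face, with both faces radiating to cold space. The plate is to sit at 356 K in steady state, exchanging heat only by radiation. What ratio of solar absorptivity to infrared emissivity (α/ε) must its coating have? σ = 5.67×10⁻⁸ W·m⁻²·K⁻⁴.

α/ε ≈ 4.45

Balance: αS·A = εσ·2A·T⁴ ⇒ α/ε = 2σT⁴/S.
α/ε = 2·5.67×10⁻⁸·(356)⁴/409 = 2·5.67×10⁻⁸·1.606×10¹⁰/409.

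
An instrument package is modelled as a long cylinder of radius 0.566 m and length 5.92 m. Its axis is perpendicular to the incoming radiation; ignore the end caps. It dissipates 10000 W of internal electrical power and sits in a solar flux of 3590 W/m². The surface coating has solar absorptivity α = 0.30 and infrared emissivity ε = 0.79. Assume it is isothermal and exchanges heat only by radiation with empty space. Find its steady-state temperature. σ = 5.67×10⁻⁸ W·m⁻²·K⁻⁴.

T ≈ 368 K

At steady state, absorbed solar power + internal power = radiated power.
Absorbed: α·S·A_cross = 0.30·3590·6.701 = 7217 W (cross-section 2rL).
Total input = 7217 + 10000 = 17220 W.
Radiated: εσ·A_surf·T⁴ with A_surf = 2πrL = 21.05 m².
T⁴ = 17220/(0.79·5.67×10⁻⁸·21.05) = 1.826×10¹⁰ K⁴.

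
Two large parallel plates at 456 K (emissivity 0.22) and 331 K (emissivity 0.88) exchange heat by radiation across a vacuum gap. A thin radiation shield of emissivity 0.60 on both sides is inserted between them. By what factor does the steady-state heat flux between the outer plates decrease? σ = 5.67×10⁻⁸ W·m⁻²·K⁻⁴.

Without shield: q₀ = σΔ(T⁴)/(1/ε₁+1/ε₂−1) with denominator 4.682.
With shield the two gaps are in series; the resistances add: (1/ε₁+1/ε_s−1)+(1/ε_s+1/ε₂−1) = 5.212+1.803 = 7.015.
Heat-flux ratio q₀/q = 7.015/4.682.

factor ≈ 1.50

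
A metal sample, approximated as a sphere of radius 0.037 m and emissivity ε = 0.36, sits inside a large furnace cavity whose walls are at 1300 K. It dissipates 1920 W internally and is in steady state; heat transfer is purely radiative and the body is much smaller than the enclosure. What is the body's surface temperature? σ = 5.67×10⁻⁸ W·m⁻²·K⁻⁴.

For a small grey body in a large enclosure, net radiated power = εσA(T⁴ − T_w⁴).
Steady state: P = εσA(T⁴ − T_w⁴) with A = 4πr² = 0.01720 m².
T⁴ = P/(εσA) + T_w⁴ = 1920/(0.36·5.67×10⁻⁸·0.01720) + (1300)⁴
    = 5.468×10¹² + 2.856×10¹² = 8.324×10¹² K⁴.

T ≈ 1700 K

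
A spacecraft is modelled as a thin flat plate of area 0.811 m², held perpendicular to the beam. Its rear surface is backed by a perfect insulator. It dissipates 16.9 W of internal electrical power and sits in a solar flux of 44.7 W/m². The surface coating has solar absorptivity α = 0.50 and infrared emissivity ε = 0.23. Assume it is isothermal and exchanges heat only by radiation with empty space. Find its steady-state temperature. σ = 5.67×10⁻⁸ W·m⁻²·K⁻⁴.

T ≈ 240 K

At steady state, absorbed solar power + internal power = radiated power.
Absorbed: α·S·A_cross = 0.50·44.7·0.8110 = 18.13 W (cross-section A).
Total input = 18.13 + 16.9 = 35.03 W.
Radiated: εσ·A_surf·T⁴ with A_surf = A = 0.8110 m².
T⁴ = 35.03/(0.23·5.67×10⁻⁸·0.8110) = 3.312×10⁹ K⁴.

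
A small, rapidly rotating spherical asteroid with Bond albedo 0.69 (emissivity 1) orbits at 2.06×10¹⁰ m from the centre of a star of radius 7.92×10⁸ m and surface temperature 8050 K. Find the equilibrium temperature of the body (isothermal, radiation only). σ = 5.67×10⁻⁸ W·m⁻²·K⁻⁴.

T ≈ 833 K

The star's surface emits σT_*⁴; at distance d the flux is S = σT_*⁴(R_*/d)².
S = 5.67×10⁻⁸·(8050)⁴·(7.92×10⁸/2.06×10¹⁰)² = 3.520×10⁵ W/m².
For an isothermal sphere T⁴ = (1−a)S/(4σ) = 4.811×10¹¹ K⁴.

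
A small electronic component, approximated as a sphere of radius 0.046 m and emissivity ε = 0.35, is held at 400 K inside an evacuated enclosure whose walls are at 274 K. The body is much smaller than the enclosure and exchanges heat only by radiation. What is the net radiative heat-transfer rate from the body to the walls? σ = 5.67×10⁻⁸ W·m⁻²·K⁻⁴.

P_net ≈ 10.5 W

For a small grey body in a large enclosure: P_net = εσA(T_body⁴ − T_wall⁴).
A = 4πr² = 0.02659 m²; T_body⁴ − T_wall⁴ = 2.560×10¹⁰ − 5.636×10⁹ = 1.996×10¹⁰ K⁴.
|P_net| = 0.35·5.67×10⁻⁸·0.02659·1.996×10¹⁰.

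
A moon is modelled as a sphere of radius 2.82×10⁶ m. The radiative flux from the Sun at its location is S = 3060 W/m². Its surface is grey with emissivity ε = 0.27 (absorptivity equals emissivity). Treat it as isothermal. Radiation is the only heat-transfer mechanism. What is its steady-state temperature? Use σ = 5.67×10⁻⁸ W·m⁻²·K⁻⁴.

At equilibrium, absorbed power = emitted power.
Absorbing cross-section = πr² = 2.498×10¹³ m²; emitting surface = 4πr² = 9.993×10¹³ m² (ratio 4).
εS·A_cross = εσ·A_surf·T⁴  ⇒  T⁴ = S/(4σ)   (ε cancels).
T⁴ = 3060/(4·5.67×10⁻⁸) = 1.349×10¹⁰ K⁴.
T = (1.349×10¹⁰)^(1/4).

T ≈ 341 K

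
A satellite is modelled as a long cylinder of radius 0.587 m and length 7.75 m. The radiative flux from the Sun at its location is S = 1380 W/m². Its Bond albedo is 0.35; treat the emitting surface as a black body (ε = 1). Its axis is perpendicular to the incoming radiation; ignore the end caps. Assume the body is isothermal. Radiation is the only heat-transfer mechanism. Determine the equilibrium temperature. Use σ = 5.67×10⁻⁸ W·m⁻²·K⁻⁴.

T ≈ 266 K

At equilibrium, absorbed power = emitted power.
Absorbing cross-section = 2rL = 9.098 m²; emitting surface = 2πrL = 28.58 m² (ratio π).
(1−a)S·A_cross = εσ·A_surf·T⁴  ⇒  T⁴ = (1−a)S/(πσ).
T⁴ = 0.650·1380/(π·5.67×10⁻⁸) = 5.036×10⁹ K⁴.
T = (5.036×10⁹)^(1/4).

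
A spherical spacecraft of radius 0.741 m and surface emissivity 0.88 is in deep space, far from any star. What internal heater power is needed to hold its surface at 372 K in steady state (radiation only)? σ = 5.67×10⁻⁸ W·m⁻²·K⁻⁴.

P ≈ 6590 W

P = εσ·4πr²·T⁴.
4πr² = 6.900 m²; T⁴ = 1.915×10¹⁰ K⁴.
P = 0.88·5.67×10⁻⁸·6.900·1.915×10¹⁰.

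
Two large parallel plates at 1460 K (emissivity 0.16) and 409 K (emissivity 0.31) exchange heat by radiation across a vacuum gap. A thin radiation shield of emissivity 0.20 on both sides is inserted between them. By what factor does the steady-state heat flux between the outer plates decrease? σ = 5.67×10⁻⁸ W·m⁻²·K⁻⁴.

Without shield: q₀ = σΔ(T⁴)/(1/ε₁+1/ε₂−1) with denominator 8.476.
With shield the two gaps are in series; the resistances add: (1/ε₁+1/ε_s−1)+(1/ε_s+1/ε₂−1) = 10.25+7.226 = 17.48.
Heat-flux ratio q₀/q = 17.48/8.476.

factor ≈ 2.06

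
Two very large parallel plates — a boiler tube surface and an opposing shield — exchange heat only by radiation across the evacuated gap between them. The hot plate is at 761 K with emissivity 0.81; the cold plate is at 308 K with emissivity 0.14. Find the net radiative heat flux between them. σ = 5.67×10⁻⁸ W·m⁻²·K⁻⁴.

q ≈ 2510 W/m²

For two infinite grey parallel plates, q = σ(T₁⁴ − T₂⁴)/(1/ε₁ + 1/ε₂ − 1).
T₁⁴ − T₂⁴ = 3.354×10¹¹ − 8.999×10⁹ = 3.264×10¹¹ K⁴.
1/ε₁ + 1/ε₂ − 1 = 1.235 + 7.143 − 1 = 7.377.
q = 5.67×10⁻⁸ × 3.264×10¹¹ / 7.377.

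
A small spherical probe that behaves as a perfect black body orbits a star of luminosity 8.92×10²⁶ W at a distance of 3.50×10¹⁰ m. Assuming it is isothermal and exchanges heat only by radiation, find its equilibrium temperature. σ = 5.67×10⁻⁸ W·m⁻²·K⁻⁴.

T ≈ 711 K

First find the stellar flux at distance d: S = L/(4πd²) = 8.92×10²⁶/(4π·(3.50×10¹⁰)²) = 57950 W/m².
For an isothermal sphere, absorbed (1−a)S·πr² = emitted σ·4πr²·T⁴, so T⁴ = (1−a)S/(4σ).
T⁴ = 1.00·57950/(4·5.67×10⁻⁸) = 2.555×10¹¹ K⁴.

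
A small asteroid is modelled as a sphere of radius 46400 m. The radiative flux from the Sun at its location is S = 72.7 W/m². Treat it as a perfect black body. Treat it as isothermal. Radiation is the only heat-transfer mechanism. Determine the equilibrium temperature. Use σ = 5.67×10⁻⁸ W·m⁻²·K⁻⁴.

T ≈ 134 K

At equilibrium, absorbed power = emitted power.
Absorbing cross-section = πr² = 6.764×10⁹ m²; emitting surface = 4πr² = 2.705×10¹⁰ m² (ratio 4).
S·A_cross = εσ·A_surf·T⁴  ⇒  T⁴ = S/(4σ).
T⁴ = 1.00·72.7/(4·5.67×10⁻⁸) = 3.205×10⁸ K⁴.
T = (3.205×10⁸)^(1/4).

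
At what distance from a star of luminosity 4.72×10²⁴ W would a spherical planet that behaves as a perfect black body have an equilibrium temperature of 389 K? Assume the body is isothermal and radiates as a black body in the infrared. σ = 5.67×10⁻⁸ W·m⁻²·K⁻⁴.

d ≈ 8.50×10⁹ m

For an isothermal black-emitting sphere, (1−a)S·πr² = σ·4πr²·T⁴ ⇒ S = 4σT⁴/(1−a).
S = 4·5.67×10⁻⁸·(389)⁴/1.00 = 5193 W/m².
Flux falls as S = L/(4πd²), so d = √(L/(4πS)) = √(4.72×10²⁴/(4π·5193)).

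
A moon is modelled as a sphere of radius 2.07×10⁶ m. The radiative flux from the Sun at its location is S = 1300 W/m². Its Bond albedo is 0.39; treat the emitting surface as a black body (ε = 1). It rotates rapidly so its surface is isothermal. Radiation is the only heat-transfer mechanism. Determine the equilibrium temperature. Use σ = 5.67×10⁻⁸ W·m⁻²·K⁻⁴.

T ≈ 243 K

At equilibrium, absorbed power = emitted power.
Absorbing cross-section = πr² = 1.346×10¹³ m²; emitting surface = 4πr² = 5.385×10¹³ m² (ratio 4).
(1−a)S·A_cross = εσ·A_surf·T⁴  ⇒  T⁴ = (1−a)S/(4σ).
T⁴ = 0.610·1300/(4·5.67×10⁻⁸) = 3.496×10⁹ K⁴.
T = (3.496×10⁹)^(1/4).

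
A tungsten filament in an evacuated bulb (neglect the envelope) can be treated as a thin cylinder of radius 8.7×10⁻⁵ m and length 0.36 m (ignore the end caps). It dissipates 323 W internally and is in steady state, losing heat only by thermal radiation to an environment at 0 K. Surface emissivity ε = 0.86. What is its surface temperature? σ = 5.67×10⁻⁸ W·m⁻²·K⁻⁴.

T ≈ 2410 K

Steady state: internal power = radiated power, P = εσA T⁴.
Radiating area A = 2πrL = 1.968×10⁻⁴ m².
T⁴ = P/(εσA) = 323/(0.86·5.67×10⁻⁸·1.968×10⁻⁴) = 3.366×10¹³ K⁴.
T = (3.366×10¹³)^(1/4).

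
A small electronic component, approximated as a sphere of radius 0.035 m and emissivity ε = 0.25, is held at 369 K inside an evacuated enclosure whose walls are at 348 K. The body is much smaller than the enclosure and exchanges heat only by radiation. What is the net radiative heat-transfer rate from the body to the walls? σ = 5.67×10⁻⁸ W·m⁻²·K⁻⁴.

P_net ≈ 0.845 W

For a small grey body in a large enclosure: P_net = εσA(T_body⁴ − T_wall⁴).
A = 4πr² = 0.01539 m²; T_body⁴ − T_wall⁴ = 1.854×10¹⁰ − 1.467×10¹⁰ = 3.874×10⁹ K⁴.
|P_net| = 0.25·5.67×10⁻⁸·0.01539·3.874×10⁹.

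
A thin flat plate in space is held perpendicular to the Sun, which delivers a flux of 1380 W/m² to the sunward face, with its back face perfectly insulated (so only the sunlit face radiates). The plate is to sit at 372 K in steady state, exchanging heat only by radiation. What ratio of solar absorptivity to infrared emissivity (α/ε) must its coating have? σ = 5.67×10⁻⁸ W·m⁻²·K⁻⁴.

α/ε ≈ 0.787

Balance: αS·A = εσ·1A·T⁴ ⇒ α/ε = σT⁴/S.
α/ε = 5.67×10⁻⁸·(372)⁴/1380 = 5.67×10⁻⁸·1.915×10¹⁰/1380.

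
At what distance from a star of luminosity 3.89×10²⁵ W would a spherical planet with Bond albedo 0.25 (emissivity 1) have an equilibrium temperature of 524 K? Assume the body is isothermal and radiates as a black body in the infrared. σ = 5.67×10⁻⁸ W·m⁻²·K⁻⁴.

d ≈ 1.17×10¹⁰ m

For an isothermal black-emitting sphere, (1−a)S·πr² = σ·4πr²·T⁴ ⇒ S = 4σT⁴/(1−a).
S = 4·5.67×10⁻⁸·(524)⁴/0.750 = 22800 W/m².
Flux falls as S = L/(4πd²), so d = √(L/(4πS)) = √(3.89×10²⁵/(4π·22800)).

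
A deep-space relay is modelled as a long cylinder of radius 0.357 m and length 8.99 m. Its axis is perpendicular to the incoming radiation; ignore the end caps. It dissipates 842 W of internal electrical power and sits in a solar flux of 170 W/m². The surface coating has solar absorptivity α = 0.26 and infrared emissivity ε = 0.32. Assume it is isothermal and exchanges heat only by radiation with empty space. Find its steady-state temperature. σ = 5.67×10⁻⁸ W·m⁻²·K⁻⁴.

At steady state, absorbed solar power + internal power = radiated power.
Absorbed: α·S·A_cross = 0.26·170·6.419 = 283.7 W (cross-section 2rL).
Total input = 283.7 + 842 = 1126 W.
Radiated: εσ·A_surf·T⁴ with A_surf = 2πrL = 20.17 m².
T⁴ = 1126/(0.32·5.67×10⁻⁸·20.17) = 3.077×10⁹ K⁴.

T ≈ 236 K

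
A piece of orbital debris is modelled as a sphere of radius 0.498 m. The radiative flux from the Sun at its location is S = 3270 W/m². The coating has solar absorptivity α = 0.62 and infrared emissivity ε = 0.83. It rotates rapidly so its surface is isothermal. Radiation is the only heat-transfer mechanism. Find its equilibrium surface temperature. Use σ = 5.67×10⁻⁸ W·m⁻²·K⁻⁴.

At equilibrium, absorbed power = emitted power.
Absorbing cross-section = πr² = 0.7791 m²; emitting surface = 4πr² = 3.117 m² (ratio 4).
αS·A_cross = εσ·A_surf·T⁴  ⇒  T⁴ = αS/(ε·4σ).
T⁴ = 0.620·3270/(0.83·4·5.67×10⁻⁸) = 1.077×10¹⁰ K⁴.
T = (1.077×10¹⁰)^(1/4).

T ≈ 322 K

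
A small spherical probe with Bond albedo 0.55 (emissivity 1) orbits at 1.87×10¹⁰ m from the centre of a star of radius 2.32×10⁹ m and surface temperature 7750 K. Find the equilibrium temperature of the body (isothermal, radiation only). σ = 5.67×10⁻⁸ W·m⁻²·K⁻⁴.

The star's surface emits σT_*⁴; at distance d the flux is S = σT_*⁴(R_*/d)².
S = 5.67×10⁻⁸·(7750)⁴·(2.32×10⁹/1.87×10¹⁰)² = 3.148×10⁶ W/m².
For an isothermal sphere T⁴ = (1−a)S/(4σ) = 6.247×10¹² K⁴.

T ≈ 1580 K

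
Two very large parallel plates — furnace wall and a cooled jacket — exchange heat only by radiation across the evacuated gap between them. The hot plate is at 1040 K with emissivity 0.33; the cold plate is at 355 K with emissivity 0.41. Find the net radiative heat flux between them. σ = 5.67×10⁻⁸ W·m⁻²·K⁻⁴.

q ≈ 14600 W/m²

For two infinite grey parallel plates, q = σ(T₁⁴ − T₂⁴)/(1/ε₁ + 1/ε₂ − 1).
T₁⁴ − T₂⁴ = 1.170×10¹² − 1.588×10¹⁰ = 1.154×10¹² K⁴.
1/ε₁ + 1/ε₂ − 1 = 3.030 + 2.439 − 1 = 4.469.
q = 5.67×10⁻⁸ × 1.154×10¹² / 4.469.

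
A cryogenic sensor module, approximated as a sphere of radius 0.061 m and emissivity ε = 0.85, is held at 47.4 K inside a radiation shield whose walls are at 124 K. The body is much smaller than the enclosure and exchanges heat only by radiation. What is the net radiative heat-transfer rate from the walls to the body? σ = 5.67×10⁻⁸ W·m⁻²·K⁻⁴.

For a small grey body in a large enclosure: P_net = εσA(T_body⁴ − T_wall⁴).
A = 4πr² = 0.04676 m²; T_body⁴ − T_wall⁴ = 5.048×10⁶ − 2.364×10⁸ = -2.314×10⁸ K⁴.
|P_net| = 0.85·5.67×10⁻⁸·0.04676·2.314×10⁸.

P_net ≈ 0.521 W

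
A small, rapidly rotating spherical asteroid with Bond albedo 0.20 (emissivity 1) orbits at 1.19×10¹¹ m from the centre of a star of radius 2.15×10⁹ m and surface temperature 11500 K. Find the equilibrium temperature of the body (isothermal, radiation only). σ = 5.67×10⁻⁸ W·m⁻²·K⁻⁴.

The star's surface emits σT_*⁴; at distance d the flux is S = σT_*⁴(R_*/d)².
S = 5.67×10⁻⁸·(11500)⁴·(2.15×10⁹/1.19×10¹¹)² = 3.237×10⁵ W/m².
For an isothermal sphere T⁴ = (1−a)S/(4σ) = 1.142×10¹² K⁴.

T ≈ 1030 K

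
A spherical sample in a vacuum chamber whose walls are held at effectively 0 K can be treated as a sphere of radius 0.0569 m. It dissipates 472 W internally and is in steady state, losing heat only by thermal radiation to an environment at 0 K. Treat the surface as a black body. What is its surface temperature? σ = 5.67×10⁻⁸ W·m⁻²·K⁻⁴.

T ≈ 673 K

Steady state: internal power = radiated power, P = εσA T⁴.
Radiating area A = 4πr² = 0.04069 m².
T⁴ = P/(εσA) = 472/(1.0·5.67×10⁻⁸·0.04069) = 2.046×10¹¹ K⁴.
T = (2.046×10¹¹)^(1/4).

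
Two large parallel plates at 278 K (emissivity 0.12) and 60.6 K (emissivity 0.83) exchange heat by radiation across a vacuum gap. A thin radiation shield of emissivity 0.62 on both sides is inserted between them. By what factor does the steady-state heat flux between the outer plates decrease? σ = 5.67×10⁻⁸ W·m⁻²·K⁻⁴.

factor ≈ 1.26

Without shield: q₀ = σΔ(T⁴)/(1/ε₁+1/ε₂−1) with denominator 8.538.
With shield the two gaps are in series; the resistances add: (1/ε₁+1/ε_s−1)+(1/ε_s+1/ε₂−1) = 8.946+1.818 = 10.76.
Heat-flux ratio q₀/q = 10.76/8.538.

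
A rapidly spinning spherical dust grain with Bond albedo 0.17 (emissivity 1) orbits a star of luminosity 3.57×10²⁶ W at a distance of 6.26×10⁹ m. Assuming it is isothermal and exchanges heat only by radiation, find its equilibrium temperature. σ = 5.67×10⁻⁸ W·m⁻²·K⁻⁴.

T ≈ 1280 K

First find the stellar flux at distance d: S = L/(4πd²) = 3.57×10²⁶/(4π·(6.26×10⁹)²) = 7.250×10⁵ W/m².
For an isothermal sphere, absorbed (1−a)S·πr² = emitted σ·4πr²·T⁴, so T⁴ = (1−a)S/(4σ).
T⁴ = 0.830·7.250×10⁵/(4·5.67×10⁻⁸) = 2.653×10¹² K⁴.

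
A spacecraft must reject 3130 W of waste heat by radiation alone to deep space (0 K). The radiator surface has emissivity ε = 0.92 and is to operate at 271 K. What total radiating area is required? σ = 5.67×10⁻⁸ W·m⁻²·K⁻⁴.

A ≈ 11.1 m²

P = εσA T⁴ ⇒ A = P/(εσT⁴).
T⁴ = 5.394×10⁹ K⁴.
A = 3130/(0.92 × 5.67×10⁻⁸ × 5.394×10⁹).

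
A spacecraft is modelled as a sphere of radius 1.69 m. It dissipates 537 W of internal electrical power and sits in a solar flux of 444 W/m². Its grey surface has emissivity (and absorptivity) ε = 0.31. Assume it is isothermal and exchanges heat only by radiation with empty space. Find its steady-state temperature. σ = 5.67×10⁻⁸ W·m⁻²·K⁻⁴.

At steady state, absorbed solar power + internal power = radiated power.
Absorbed: α·S·A_cross = 0.31·444·8.973 = 1235 W (cross-section πr²).
Total input = 1235 + 537 = 1772 W.
Radiated: εσ·A_surf·T⁴ with A_surf = 4πr² = 35.89 m².
T⁴ = 1772/(0.31·5.67×10⁻⁸·35.89) = 2.809×10⁹ K⁴.

T ≈ 230 K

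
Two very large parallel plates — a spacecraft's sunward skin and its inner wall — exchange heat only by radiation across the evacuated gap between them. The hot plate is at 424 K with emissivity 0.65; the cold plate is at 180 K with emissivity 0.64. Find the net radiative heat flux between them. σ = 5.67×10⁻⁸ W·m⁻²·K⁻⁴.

q ≈ 844 W/m²

For two infinite grey parallel plates, q = σ(T₁⁴ − T₂⁴)/(1/ε₁ + 1/ε₂ − 1).
T₁⁴ − T₂⁴ = 3.232×10¹⁰ − 1.050×10⁹ = 3.127×10¹⁰ K⁴.
1/ε₁ + 1/ε₂ − 1 = 1.538 + 1.562 − 1 = 2.101.
q = 5.67×10⁻⁸ × 3.127×10¹⁰ / 2.101.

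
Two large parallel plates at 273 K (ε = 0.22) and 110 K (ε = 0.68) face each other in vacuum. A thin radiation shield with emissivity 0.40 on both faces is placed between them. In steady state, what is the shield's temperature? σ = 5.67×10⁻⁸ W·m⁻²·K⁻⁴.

T_s ≈ 210 K

In steady state the net flux on the hot side equals that on the cold side.
σ(T₁⁴−T_s⁴)/D₁ = σ(T_s⁴−T₂⁴)/D₂, with D₁ = 1/ε₁+1/ε_s−1 = 6.045, D₂ = 1/ε_s+1/ε₂−1 = 2.971.
Solve for T_s⁴: T_s⁴ = (D₂·T₁⁴ + D₁·T₂⁴)/(D₁+D₂) = 1.928×10⁹ K⁴.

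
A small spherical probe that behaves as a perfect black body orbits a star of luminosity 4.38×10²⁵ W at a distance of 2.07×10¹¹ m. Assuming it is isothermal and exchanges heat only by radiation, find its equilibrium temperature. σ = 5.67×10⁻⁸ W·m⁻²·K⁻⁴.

First find the stellar flux at distance d: S = L/(4πd²) = 4.38×10²⁵/(4π·(2.07×10¹¹)²) = 81.34 W/m².
For an isothermal sphere, absorbed (1−a)S·πr² = emitted σ·4πr²·T⁴, so T⁴ = (1−a)S/(4σ).
T⁴ = 1.00·81.34/(4·5.67×10⁻⁸) = 3.587×10⁸ K⁴.

T ≈ 138 K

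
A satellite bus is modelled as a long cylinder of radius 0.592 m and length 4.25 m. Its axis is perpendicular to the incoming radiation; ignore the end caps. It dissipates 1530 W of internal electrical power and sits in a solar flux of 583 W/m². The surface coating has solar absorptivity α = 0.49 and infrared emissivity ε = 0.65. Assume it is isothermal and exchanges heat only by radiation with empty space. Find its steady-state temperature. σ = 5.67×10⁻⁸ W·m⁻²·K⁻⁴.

T ≈ 267 K

At steady state, absorbed solar power + internal power = radiated power.
Absorbed: α·S·A_cross = 0.49·583·5.032 = 1437 W (cross-section 2rL).
Total input = 1437 + 1530 = 2967 W.
Radiated: εσ·A_surf·T⁴ with A_surf = 2πrL = 15.81 m².
T⁴ = 2967/(0.65·5.67×10⁻⁸·15.81) = 5.093×10⁹ K⁴.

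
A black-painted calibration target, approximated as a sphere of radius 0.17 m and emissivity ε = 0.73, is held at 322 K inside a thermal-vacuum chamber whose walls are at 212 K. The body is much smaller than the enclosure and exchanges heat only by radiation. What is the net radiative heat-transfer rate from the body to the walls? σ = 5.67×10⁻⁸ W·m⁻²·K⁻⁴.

For a small grey body in a large enclosure: P_net = εσA(T_body⁴ − T_wall⁴).
A = 4πr² = 0.3632 m²; T_body⁴ − T_wall⁴ = 1.075×10¹⁰ − 2.020×10⁹ = 8.730×10⁹ K⁴.
|P_net| = 0.73·5.67×10⁻⁸·0.3632·8.730×10⁹.

P_net ≈ 131 W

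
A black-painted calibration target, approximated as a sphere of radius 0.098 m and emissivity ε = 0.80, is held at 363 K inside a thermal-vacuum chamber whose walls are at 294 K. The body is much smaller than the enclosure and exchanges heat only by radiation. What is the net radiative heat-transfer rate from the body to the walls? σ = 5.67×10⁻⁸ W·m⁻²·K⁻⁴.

For a small grey body in a large enclosure: P_net = εσA(T_body⁴ − T_wall⁴).
A = 4πr² = 0.1207 m²; T_body⁴ − T_wall⁴ = 1.736×10¹⁰ − 7.471×10⁹ = 9.892×10⁹ K⁴.
|P_net| = 0.80·5.67×10⁻⁸·0.1207·9.892×10⁹.

P_net ≈ 54.2 W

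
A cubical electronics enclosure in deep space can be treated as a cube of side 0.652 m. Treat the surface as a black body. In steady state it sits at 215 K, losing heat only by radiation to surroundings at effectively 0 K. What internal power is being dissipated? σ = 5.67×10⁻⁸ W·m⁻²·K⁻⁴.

Steady state: P = εσA T⁴.
A = 6L² = 2.551 m²; T⁴ = (215)⁴ = 2.137×10⁹ K⁴.
P = 1.0 × 5.67×10⁻⁸ × 2.551 × 2.137×10⁹.

P ≈ 309 W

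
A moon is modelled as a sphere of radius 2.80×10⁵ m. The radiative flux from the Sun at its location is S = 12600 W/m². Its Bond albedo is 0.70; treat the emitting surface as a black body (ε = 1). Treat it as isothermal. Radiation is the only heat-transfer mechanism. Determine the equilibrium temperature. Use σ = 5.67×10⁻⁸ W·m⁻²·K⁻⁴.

T ≈ 359 K

At equilibrium, absorbed power = emitted power.
Absorbing cross-section = πr² = 2.463×10¹¹ m²; emitting surface = 4πr² = 9.852×10¹¹ m² (ratio 4).
(1−a)S·A_cross = εσ·A_surf·T⁴  ⇒  T⁴ = (1−a)S/(4σ).
T⁴ = 0.300·12600/(4·5.67×10⁻⁸) = 1.667×10¹⁰ K⁴.
T = (1.667×10¹⁰)^(1/4).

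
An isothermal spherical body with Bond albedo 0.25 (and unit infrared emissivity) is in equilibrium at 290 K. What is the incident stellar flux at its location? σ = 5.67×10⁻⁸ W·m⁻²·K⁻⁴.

S ≈ 2140 W/m²

(1−a)S·πr² = σ·4πr²·T⁴ ⇒ S = 4σT⁴/(1−a).
S = 4·5.67×10⁻⁸·7.073×10⁹/0.750.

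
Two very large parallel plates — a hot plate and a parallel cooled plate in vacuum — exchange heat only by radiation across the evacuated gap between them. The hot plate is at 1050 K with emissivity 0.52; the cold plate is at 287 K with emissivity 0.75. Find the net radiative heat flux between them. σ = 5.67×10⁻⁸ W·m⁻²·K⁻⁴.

For two infinite grey parallel plates, q = σ(T₁⁴ − T₂⁴)/(1/ε₁ + 1/ε₂ − 1).
T₁⁴ − T₂⁴ = 1.216×10¹² − 6.785×10⁹ = 1.209×10¹² K⁴.
1/ε₁ + 1/ε₂ − 1 = 1.923 + 1.333 − 1 = 2.256.
q = 5.67×10⁻⁸ × 1.209×10¹² / 2.256.

q ≈ 30400 W/m²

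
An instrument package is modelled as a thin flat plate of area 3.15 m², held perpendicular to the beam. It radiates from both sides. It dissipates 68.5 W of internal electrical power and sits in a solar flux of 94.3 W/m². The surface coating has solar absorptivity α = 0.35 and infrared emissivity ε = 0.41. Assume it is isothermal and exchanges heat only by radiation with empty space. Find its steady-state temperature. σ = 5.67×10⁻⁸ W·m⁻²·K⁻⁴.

At steady state, absorbed solar power + internal power = radiated power.
Absorbed: α·S·A_cross = 0.35·94.3·3.150 = 104.0 W (cross-section A).
Total input = 104.0 + 68.5 = 172.5 W.
Radiated: εσ·A_surf·T⁴ with A_surf = 2A = 6.300 m².
T⁴ = 172.5/(0.41·5.67×10⁻⁸·6.300) = 1.178×10⁹ K⁴.

T ≈ 185 K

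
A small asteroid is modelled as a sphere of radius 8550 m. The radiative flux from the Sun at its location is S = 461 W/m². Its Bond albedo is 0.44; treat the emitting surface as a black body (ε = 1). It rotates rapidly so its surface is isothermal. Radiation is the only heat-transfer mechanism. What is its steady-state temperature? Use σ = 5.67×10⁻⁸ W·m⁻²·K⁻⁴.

At equilibrium, absorbed power = emitted power.
Absorbing cross-section = πr² = 2.297×10⁸ m²; emitting surface = 4πr² = 9.186×10⁸ m² (ratio 4).
(1−a)S·A_cross = εσ·A_surf·T⁴  ⇒  T⁴ = (1−a)S/(4σ).
T⁴ = 0.560·461/(4·5.67×10⁻⁸) = 1.138×10⁹ K⁴.
T = (1.138×10⁹)^(1/4).

T ≈ 184 K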